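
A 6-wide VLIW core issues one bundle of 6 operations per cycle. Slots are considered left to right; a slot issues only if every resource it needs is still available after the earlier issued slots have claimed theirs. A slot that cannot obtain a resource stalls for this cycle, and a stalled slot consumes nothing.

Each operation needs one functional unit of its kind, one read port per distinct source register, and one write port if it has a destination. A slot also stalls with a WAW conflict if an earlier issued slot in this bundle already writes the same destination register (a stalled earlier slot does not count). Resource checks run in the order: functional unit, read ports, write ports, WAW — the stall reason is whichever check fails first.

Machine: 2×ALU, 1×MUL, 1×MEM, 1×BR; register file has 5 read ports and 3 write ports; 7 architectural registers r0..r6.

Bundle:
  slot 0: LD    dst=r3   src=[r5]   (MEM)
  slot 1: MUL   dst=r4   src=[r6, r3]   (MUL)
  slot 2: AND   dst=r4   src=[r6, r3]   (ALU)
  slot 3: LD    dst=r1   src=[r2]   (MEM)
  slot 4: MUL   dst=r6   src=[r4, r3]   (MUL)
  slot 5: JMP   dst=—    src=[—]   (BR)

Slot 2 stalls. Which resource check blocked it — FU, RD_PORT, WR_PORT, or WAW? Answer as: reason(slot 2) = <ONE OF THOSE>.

  0. MEM→r3 ⇒ go  {2A/1Mu/0Ld/1B | 4r 2w}
  1. MUL→r4 ⇒ go  {2A/0Mu/0Ld/1B | 2r 1w}
  2. ALU→r4 ⇒ no(WAW)  {2A/0Mu/0Ld/1B | 2r 1w}
  3. MEM→r1 ⇒ no(FU)  {2A/0Mu/0Ld/1B | 2r 1w}
  4. MUL→r6 ⇒ no(FU)  {2A/0Mu/0Ld/1B | 2r 1w}
  5. BR ⇒ go  {2A/0Mu/0Ld/0B | 2r 1w}

reason(slot 2) = WAW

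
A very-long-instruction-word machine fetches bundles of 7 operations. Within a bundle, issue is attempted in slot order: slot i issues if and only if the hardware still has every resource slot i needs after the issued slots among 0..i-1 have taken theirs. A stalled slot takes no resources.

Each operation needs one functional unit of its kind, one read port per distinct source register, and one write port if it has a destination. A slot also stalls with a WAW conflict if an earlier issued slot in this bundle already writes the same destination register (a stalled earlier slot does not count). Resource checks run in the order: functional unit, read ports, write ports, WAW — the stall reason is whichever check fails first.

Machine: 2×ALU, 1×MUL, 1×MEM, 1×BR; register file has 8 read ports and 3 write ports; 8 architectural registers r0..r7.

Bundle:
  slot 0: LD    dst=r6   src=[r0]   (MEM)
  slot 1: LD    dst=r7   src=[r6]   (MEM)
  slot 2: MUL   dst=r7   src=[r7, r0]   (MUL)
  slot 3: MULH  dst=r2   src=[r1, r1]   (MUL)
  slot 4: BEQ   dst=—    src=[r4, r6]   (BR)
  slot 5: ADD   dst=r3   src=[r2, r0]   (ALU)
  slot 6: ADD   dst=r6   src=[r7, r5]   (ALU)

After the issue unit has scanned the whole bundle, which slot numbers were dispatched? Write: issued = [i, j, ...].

issued = [0, 2, 4, 5]

  0. MEM→r6 ⇒ go  {2A/1Mu/0Ld/1B | 7r 2w}
  1. MEM→r7 ⇒ no(FU)  {2A/1Mu/0Ld/1B | 7r 2w}
  2. MUL→r7 ⇒ go  {2A/0Mu/0Ld/1B | 5r 1w}
  3. MUL→r2 ⇒ no(FU)  {2A/0Mu/0Ld/1B | 5r 1w}
  4. BR ⇒ go  {2A/0Mu/0Ld/0B | 3r 1w}
  5. ALU→r3 ⇒ go  {1A/0Mu/0Ld/0B | 1r 0w}
  6. ALU→r6 ⇒ no(RD_PORT)  {1A/0Mu/0Ld/0B | 1r 0w}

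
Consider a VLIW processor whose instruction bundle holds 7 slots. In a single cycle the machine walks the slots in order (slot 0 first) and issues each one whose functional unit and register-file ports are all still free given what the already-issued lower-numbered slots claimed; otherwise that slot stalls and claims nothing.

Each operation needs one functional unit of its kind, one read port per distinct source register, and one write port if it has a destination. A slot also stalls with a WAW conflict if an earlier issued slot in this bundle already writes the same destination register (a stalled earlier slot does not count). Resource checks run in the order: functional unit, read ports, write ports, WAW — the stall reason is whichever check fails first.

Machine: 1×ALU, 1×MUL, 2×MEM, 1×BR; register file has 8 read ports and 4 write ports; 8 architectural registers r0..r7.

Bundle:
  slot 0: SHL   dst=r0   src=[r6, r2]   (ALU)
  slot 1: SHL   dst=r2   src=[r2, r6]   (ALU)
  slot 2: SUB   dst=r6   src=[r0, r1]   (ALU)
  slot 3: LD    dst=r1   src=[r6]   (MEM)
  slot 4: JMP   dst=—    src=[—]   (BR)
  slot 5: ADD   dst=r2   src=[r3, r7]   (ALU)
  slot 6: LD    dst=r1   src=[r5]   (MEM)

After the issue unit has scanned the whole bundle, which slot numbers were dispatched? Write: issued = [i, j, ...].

  0. ALU→r0 ⇒ go  {0A/1Mu/2Ld/1B | 6r 3w}
  1. ALU→r2 ⇒ no(FU)  {0A/1Mu/2Ld/1B | 6r 3w}
  2. ALU→r6 ⇒ no(FU)  {0A/1Mu/2Ld/1B | 6r 3w}
  3. MEM→r1 ⇒ go  {0A/1Mu/1Ld/1B | 5r 2w}
  4. BR ⇒ go  {0A/1Mu/1Ld/0B | 5r 2w}
  5. ALU→r2 ⇒ no(FU)  {0A/1Mu/1Ld/0B | 5r 2w}
  6. MEM→r1 ⇒ no(WAW)  {0A/1Mu/1Ld/0B | 5r 2w}

issued = [0, 3, 4]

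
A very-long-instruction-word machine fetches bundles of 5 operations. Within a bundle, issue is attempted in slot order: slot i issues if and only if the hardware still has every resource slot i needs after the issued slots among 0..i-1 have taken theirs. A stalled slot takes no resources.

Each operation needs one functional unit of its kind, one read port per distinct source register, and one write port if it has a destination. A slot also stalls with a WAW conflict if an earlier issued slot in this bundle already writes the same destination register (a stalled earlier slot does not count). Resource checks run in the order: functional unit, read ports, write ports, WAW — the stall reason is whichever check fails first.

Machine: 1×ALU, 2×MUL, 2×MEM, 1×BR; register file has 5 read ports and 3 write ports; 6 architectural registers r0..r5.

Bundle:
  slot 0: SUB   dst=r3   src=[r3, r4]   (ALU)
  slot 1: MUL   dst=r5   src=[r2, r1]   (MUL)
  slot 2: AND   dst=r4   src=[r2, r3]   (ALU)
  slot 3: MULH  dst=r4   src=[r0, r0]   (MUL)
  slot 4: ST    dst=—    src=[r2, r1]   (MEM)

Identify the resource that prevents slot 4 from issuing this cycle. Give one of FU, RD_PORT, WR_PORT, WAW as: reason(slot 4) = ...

[0] ALU needs rd=2 wr=1: ok; after: ALU=0 MUL=2 MEM=2 BR=1, R=3, W=2
[1] MUL needs rd=2 wr=1: ok; after: ALU=0 MUL=1 MEM=2 BR=1, R=1, W=1
[2] ALU needs rd=2 wr=1: FU; after: ALU=0 MUL=1 MEM=2 BR=1, R=1, W=1
[3] MUL needs rd=1 wr=1: ok; after: ALU=0 MUL=0 MEM=2 BR=1, R=0, W=0
[4] MEM needs rd=2 wr=0: RD_PORT; after: ALU=0 MUL=0 MEM=2 BR=1, R=0, W=0

reason(slot 4) = RD_PORT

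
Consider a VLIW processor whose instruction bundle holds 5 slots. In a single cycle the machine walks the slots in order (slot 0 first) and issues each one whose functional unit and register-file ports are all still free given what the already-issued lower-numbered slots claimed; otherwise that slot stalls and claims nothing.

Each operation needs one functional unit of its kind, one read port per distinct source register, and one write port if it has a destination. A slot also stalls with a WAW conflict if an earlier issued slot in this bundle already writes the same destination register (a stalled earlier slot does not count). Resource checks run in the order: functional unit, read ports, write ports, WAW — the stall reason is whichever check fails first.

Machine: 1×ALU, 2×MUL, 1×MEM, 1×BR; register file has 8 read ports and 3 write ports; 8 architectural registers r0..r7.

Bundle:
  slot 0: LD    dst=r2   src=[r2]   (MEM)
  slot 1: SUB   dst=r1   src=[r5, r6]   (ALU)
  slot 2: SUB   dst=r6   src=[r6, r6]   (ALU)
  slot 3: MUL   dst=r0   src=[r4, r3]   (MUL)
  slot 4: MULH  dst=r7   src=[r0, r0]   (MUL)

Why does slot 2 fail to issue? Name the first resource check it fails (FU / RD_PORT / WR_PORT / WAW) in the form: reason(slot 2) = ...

  0. MEM→r2 ⇒ go  {1A/2Mu/0Ld/1B | 7r 2w}
  1. ALU→r1 ⇒ go  {0A/2Mu/0Ld/1B | 5r 1w}
  2. ALU→r6 ⇒ no(FU)  {0A/2Mu/0Ld/1B | 5r 1w}
  3. MUL→r0 ⇒ go  {0A/1Mu/0Ld/1B | 3r 0w}
  4. MUL→r7 ⇒ no(WR_PORT)  {0A/1Mu/0Ld/1B | 3r 0w}

reason(slot 2) = FU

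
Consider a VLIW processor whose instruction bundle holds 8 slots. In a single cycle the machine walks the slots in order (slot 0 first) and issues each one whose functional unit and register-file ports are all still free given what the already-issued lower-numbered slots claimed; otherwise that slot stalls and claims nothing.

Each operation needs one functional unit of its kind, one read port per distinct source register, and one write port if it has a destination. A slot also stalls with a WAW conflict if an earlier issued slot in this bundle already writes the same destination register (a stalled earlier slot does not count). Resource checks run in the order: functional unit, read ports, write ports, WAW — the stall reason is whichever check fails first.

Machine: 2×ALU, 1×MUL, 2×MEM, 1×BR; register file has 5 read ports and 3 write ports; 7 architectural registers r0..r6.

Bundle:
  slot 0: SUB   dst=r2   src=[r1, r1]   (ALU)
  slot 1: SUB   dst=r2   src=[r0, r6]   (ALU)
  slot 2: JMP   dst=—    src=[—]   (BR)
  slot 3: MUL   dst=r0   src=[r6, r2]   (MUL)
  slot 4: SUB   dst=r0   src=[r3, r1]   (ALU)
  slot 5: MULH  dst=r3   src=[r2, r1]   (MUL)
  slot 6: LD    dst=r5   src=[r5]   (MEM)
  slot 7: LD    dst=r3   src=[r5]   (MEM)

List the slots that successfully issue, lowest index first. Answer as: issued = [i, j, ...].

slot 0 (ALU): ISSUE — free A1,Mu1,Ld2,B1 rp4 wp2
slot 1 (ALU): stall WAW — free A1,Mu1,Ld2,B1 rp4 wp2
slot 2 (BR): ISSUE — free A1,Mu1,Ld2,B0 rp4 wp2
slot 3 (MUL): ISSUE — free A1,Mu0,Ld2,B0 rp2 wp1
slot 4 (ALU): stall WAW — free A1,Mu0,Ld2,B0 rp2 wp1
slot 5 (MUL): stall FU — free A1,Mu0,Ld2,B0 rp2 wp1
slot 6 (MEM): ISSUE — free A1,Mu0,Ld1,B0 rp1 wp0
slot 7 (MEM): stall WR_PORT — free A1,Mu0,Ld1,B0 rp1 wp0

issued = [0, 2, 3, 6]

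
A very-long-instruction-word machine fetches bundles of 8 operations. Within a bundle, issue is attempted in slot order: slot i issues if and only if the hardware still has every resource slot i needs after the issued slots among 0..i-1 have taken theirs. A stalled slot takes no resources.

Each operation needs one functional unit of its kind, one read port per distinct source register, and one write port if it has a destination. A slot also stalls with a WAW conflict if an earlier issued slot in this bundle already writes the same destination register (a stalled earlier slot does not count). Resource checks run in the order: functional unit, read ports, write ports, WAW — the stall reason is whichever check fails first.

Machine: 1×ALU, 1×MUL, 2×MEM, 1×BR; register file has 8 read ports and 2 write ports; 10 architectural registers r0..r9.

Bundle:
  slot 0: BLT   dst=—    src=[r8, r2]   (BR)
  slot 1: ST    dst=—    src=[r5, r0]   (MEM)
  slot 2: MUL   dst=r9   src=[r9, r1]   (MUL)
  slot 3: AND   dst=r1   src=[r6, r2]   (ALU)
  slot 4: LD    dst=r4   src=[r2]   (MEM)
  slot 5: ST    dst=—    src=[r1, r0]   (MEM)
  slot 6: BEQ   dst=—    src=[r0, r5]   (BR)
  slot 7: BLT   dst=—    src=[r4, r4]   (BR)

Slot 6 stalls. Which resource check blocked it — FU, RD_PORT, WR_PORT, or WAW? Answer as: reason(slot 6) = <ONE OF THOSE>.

reason(slot 6) = FU

[0] BR needs rd=2 wr=0: ok; after: ALU=1 MUL=1 MEM=2 BR=0, R=6, W=2
[1] MEM needs rd=2 wr=0: ok; after: ALU=1 MUL=1 MEM=1 BR=0, R=4, W=2
[2] MUL needs rd=2 wr=1: ok; after: ALU=1 MUL=0 MEM=1 BR=0, R=2, W=1
[3] ALU needs rd=2 wr=1: ok; after: ALU=0 MUL=0 MEM=1 BR=0, R=0, W=0
[4] MEM needs rd=1 wr=1: RD_PORT; after: ALU=0 MUL=0 MEM=1 BR=0, R=0, W=0
[5] MEM needs rd=2 wr=0: RD_PORT; after: ALU=0 MUL=0 MEM=1 BR=0, R=0, W=0
[6] BR needs rd=2 wr=0: FU; after: ALU=0 MUL=0 MEM=1 BR=0, R=0, W=0
[7] BR needs rd=1 wr=0: FU; after: ALU=0 MUL=0 MEM=1 BR=0, R=0, W=0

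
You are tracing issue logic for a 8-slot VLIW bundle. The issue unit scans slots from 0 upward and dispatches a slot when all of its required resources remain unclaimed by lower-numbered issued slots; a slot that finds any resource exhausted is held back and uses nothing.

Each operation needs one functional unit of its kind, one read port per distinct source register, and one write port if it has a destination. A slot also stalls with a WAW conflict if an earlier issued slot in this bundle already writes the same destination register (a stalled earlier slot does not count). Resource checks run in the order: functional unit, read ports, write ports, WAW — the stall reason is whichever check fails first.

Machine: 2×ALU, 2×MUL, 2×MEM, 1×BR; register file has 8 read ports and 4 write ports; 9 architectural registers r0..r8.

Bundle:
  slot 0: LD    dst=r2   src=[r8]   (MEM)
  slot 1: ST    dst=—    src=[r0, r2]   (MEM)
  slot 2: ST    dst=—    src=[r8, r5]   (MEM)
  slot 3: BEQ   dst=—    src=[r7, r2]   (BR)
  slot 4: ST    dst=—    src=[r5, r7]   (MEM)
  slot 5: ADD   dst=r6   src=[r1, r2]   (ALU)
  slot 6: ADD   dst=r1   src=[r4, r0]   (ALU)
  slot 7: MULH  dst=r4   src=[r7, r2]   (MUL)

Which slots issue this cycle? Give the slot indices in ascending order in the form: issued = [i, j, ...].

issued = [0, 1, 3, 5]

(0) want 1×MEM +1rd +1wr — yes → AL2|MU2|ME1|BR1|rd7|wr3
(1) want 1×MEM +2rd +0wr — yes → AL2|MU2|ME0|BR1|rd5|wr3
(2) want 1×MEM +2rd +0wr — FU → AL2|MU2|ME0|BR1|rd5|wr3
(3) want 1×BR +2rd +0wr — yes → AL2|MU2|ME0|BR0|rd3|wr3
(4) want 1×MEM +2rd +0wr — FU → AL2|MU2|ME0|BR0|rd3|wr3
(5) want 1×ALU +2rd +1wr — yes → AL1|MU2|ME0|BR0|rd1|wr2
(6) want 1×ALU +2rd +1wr — RD_PORT → AL1|MU2|ME0|BR0|rd1|wr2
(7) want 1×MUL +2rd +1wr — RD_PORT → AL1|MU2|ME0|BR0|rd1|wr2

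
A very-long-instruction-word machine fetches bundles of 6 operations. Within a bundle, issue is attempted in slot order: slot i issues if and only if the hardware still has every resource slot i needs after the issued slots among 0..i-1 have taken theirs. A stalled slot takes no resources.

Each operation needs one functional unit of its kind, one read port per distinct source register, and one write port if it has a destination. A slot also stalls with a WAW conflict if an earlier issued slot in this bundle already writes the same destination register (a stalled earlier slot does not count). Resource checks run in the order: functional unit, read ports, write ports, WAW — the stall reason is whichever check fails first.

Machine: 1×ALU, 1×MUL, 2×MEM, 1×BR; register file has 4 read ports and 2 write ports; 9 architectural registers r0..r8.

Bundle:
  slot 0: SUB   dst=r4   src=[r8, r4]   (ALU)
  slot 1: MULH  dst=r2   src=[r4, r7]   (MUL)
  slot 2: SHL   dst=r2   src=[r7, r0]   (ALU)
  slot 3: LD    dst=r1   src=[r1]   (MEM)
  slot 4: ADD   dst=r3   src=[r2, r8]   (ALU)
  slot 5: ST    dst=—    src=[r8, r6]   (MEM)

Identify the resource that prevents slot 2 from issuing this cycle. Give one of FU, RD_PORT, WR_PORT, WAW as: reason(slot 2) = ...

reason(slot 2) = FU

  0. ALU→r4 ⇒ go  {0A/1Mu/2Ld/1B | 2r 1w}
  1. MUL→r2 ⇒ go  {0A/0Mu/2Ld/1B | 0r 0w}
  2. ALU→r2 ⇒ no(FU)  {0A/0Mu/2Ld/1B | 0r 0w}
  3. MEM→r1 ⇒ no(RD_PORT)  {0A/0Mu/2Ld/1B | 0r 0w}
  4. ALU→r3 ⇒ no(FU)  {0A/0Mu/2Ld/1B | 0r 0w}
  5. MEM ⇒ no(RD_PORT)  {0A/0Mu/2Ld/1B | 0r 0w}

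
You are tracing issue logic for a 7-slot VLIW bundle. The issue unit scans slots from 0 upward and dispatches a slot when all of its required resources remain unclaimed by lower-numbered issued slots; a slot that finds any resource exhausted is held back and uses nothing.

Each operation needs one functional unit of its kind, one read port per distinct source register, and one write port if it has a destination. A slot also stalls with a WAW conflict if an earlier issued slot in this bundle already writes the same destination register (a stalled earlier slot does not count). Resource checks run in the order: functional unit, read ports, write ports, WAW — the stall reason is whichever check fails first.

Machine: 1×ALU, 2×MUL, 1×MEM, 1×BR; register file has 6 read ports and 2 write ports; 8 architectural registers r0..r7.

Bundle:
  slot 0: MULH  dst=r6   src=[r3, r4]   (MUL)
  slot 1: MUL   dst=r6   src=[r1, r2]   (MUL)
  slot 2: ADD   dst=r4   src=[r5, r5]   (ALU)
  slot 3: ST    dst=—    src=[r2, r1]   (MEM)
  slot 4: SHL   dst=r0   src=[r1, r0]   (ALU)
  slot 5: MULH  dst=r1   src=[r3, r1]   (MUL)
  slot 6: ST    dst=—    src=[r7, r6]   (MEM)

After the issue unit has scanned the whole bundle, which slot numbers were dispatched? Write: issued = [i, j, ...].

slot 0 (MUL): ISSUE — free A1,Mu1,Ld1,B1 rp4 wp1
slot 1 (MUL): stall WAW — free A1,Mu1,Ld1,B1 rp4 wp1
slot 2 (ALU): ISSUE — free A0,Mu1,Ld1,B1 rp3 wp0
slot 3 (MEM): ISSUE — free A0,Mu1,Ld0,B1 rp1 wp0
slot 4 (ALU): stall FU — free A0,Mu1,Ld0,B1 rp1 wp0
slot 5 (MUL): stall RD_PORT — free A0,Mu1,Ld0,B1 rp1 wp0
slot 6 (MEM): stall FU — free A0,Mu1,Ld0,B1 rp1 wp0

issued = [0, 2, 3]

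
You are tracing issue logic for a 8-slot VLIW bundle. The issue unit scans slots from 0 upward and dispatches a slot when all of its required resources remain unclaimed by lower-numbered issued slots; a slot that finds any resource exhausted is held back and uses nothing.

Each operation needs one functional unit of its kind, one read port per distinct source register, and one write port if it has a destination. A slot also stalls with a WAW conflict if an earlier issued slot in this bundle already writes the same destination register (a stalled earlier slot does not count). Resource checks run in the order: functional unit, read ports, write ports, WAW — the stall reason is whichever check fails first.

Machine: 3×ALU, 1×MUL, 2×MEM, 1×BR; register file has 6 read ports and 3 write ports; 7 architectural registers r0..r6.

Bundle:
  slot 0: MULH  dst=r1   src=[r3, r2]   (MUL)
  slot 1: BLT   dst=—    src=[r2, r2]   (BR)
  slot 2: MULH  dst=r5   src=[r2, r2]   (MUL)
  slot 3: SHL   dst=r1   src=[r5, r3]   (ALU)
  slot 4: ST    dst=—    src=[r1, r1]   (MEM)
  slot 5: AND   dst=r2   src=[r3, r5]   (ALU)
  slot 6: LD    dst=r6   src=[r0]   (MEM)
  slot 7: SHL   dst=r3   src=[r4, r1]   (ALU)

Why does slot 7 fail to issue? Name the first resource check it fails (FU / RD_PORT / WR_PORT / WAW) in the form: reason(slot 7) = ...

reason(slot 7) = RD_PORT

(0) want 1×MUL +2rd +1wr — yes → AL3|MU0|ME2|BR1|rd4|wr2
(1) want 1×BR +1rd +0wr — yes → AL3|MU0|ME2|BR0|rd3|wr2
(2) want 1×MUL +1rd +1wr — FU → AL3|MU0|ME2|BR0|rd3|wr2
(3) want 1×ALU +2rd +1wr — WAW → AL3|MU0|ME2|BR0|rd3|wr2
(4) want 1×MEM +1rd +0wr — yes → AL3|MU0|ME1|BR0|rd2|wr2
(5) want 1×ALU +2rd +1wr — yes → AL2|MU0|ME1|BR0|rd0|wr1
(6) want 1×MEM +1rd +1wr — RD_PORT → AL2|MU0|ME1|BR0|rd0|wr1
(7) want 1×ALU +2rd +1wr — RD_PORT → AL2|MU0|ME1|BR0|rd0|wr1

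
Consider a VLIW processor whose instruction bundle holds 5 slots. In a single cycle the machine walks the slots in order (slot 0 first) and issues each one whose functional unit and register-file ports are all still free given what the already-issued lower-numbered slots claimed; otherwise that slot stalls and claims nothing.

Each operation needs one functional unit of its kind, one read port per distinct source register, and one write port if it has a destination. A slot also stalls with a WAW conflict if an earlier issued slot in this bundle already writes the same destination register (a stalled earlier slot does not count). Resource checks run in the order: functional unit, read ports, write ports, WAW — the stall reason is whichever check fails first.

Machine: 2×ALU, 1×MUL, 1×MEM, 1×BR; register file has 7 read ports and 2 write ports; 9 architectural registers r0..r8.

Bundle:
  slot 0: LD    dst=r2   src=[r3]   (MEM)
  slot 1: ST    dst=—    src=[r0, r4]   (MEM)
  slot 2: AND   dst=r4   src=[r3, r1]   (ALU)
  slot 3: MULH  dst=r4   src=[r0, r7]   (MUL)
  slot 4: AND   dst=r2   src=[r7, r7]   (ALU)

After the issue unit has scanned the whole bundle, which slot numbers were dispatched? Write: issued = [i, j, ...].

issued = [0, 2]

#0 MEM src=r3 dispatched  <A:2 Mu:1 Ld:0 B:1 rd:6 wr:1>
#1 MEM src=r0,r4 held:FU  <A:2 Mu:1 Ld:0 B:1 rd:6 wr:1>
#2 ALU src=r3,r1 dispatched  <A:1 Mu:1 Ld:0 B:1 rd:4 wr:0>
#3 MUL src=r0,r7 held:WR_PORT  <A:1 Mu:1 Ld:0 B:1 rd:4 wr:0>
#4 ALU src=r7,r7 held:WR_PORT  <A:1 Mu:1 Ld:0 B:1 rd:4 wr:0>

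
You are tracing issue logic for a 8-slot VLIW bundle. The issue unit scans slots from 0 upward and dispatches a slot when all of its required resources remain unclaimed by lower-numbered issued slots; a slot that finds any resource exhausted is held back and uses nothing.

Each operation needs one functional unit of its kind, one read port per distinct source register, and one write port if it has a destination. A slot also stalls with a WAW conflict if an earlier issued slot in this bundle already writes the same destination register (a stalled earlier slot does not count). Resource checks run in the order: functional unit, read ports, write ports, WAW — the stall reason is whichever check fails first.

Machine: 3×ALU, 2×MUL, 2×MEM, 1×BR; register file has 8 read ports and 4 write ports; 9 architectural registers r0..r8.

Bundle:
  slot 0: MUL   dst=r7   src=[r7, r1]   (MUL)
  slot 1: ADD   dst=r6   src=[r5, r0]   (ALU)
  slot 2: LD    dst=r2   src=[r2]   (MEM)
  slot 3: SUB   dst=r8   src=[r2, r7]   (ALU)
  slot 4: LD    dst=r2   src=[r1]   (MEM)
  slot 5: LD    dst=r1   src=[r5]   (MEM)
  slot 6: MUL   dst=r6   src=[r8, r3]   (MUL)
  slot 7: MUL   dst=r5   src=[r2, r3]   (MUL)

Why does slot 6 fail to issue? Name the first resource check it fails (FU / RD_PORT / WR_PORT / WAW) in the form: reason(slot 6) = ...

(0) want 1×MUL +2rd +1wr — yes → AL3|MU1|ME2|BR1|rd6|wr3
(1) want 1×ALU +2rd +1wr — yes → AL2|MU1|ME2|BR1|rd4|wr2
(2) want 1×MEM +1rd +1wr — yes → AL2|MU1|ME1|BR1|rd3|wr1
(3) want 1×ALU +2rd +1wr — yes → AL1|MU1|ME1|BR1|rd1|wr0
(4) want 1×MEM +1rd +1wr — WR_PORT → AL1|MU1|ME1|BR1|rd1|wr0
(5) want 1×MEM +1rd +1wr — WR_PORT → AL1|MU1|ME1|BR1|rd1|wr0
(6) want 1×MUL +2rd +1wr — RD_PORT → AL1|MU1|ME1|BR1|rd1|wr0
(7) want 1×MUL +2rd +1wr — RD_PORT → AL1|MU1|ME1|BR1|rd1|wr0

reason(slot 6) = RD_PORT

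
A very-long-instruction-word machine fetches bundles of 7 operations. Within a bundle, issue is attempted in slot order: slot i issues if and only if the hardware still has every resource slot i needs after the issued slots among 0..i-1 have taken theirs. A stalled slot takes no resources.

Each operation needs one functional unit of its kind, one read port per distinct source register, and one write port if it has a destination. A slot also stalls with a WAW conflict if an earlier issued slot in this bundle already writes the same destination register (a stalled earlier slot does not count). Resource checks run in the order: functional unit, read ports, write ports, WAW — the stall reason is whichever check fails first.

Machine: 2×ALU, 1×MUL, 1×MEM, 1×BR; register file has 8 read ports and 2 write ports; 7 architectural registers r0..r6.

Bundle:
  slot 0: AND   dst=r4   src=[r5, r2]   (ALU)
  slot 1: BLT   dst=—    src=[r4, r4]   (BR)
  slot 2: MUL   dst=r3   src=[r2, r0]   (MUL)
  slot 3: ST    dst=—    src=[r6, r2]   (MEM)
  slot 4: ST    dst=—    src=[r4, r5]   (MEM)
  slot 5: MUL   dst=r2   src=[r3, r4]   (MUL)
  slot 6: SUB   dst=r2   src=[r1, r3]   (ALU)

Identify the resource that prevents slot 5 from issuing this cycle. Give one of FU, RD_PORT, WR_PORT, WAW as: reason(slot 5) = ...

(0) want 1×ALU +2rd +1wr — yes → AL1|MU1|ME1|BR1|rd6|wr1
(1) want 1×BR +1rd +0wr — yes → AL1|MU1|ME1|BR0|rd5|wr1
(2) want 1×MUL +2rd +1wr — yes → AL1|MU0|ME1|BR0|rd3|wr0
(3) want 1×MEM +2rd +0wr — yes → AL1|MU0|ME0|BR0|rd1|wr0
(4) want 1×MEM +2rd +0wr — FU → AL1|MU0|ME0|BR0|rd1|wr0
(5) want 1×MUL +2rd +1wr — FU → AL1|MU0|ME0|BR0|rd1|wr0
(6) want 1×ALU +2rd +1wr — RD_PORT → AL1|MU0|ME0|BR0|rd1|wr0

reason(slot 5) = FU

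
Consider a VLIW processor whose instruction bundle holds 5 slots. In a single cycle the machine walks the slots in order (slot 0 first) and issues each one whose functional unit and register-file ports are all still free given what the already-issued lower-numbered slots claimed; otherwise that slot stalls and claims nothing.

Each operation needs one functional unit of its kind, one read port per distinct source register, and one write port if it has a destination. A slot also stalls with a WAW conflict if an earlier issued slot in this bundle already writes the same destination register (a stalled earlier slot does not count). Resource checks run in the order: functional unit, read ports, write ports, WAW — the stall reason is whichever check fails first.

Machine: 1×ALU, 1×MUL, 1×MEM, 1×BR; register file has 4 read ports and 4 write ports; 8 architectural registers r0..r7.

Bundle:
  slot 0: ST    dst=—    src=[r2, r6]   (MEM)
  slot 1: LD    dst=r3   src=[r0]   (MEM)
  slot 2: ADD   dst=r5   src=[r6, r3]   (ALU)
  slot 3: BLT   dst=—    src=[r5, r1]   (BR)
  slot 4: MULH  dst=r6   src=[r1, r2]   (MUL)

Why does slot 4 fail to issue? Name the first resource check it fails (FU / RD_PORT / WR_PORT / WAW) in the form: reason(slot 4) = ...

reason(slot 4) = RD_PORT

[0] MEM needs rd=2 wr=0: ok; after: ALU=1 MUL=1 MEM=0 BR=1, R=2, W=4
[1] MEM needs rd=1 wr=1: FU; after: ALU=1 MUL=1 MEM=0 BR=1, R=2, W=4
[2] ALU needs rd=2 wr=1: ok; after: ALU=0 MUL=1 MEM=0 BR=1, R=0, W=3
[3] BR needs rd=2 wr=0: RD_PORT; after: ALU=0 MUL=1 MEM=0 BR=1, R=0, W=3
[4] MUL needs rd=2 wr=1: RD_PORT; after: ALU=0 MUL=1 MEM=0 BR=1, R=0, W=3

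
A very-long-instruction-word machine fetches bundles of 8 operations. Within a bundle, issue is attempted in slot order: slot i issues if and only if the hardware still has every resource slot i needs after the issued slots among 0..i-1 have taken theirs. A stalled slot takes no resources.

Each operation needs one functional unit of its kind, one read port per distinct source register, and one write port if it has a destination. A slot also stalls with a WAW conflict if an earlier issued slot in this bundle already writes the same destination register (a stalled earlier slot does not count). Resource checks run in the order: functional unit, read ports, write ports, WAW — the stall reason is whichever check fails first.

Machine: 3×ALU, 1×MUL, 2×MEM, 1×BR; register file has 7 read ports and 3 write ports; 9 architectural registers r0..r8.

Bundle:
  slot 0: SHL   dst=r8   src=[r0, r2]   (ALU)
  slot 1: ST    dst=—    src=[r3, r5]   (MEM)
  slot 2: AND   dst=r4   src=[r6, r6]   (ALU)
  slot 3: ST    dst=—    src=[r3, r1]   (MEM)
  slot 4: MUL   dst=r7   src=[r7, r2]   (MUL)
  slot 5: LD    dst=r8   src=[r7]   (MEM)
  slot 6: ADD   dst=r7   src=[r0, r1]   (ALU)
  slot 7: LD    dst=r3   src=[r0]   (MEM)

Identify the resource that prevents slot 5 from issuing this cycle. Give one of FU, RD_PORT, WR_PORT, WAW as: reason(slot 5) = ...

slot 0 (ALU): ISSUE — free A2,Mu1,Ld2,B1 rp5 wp2
slot 1 (MEM): ISSUE — free A2,Mu1,Ld1,B1 rp3 wp2
slot 2 (ALU): ISSUE — free A1,Mu1,Ld1,B1 rp2 wp1
slot 3 (MEM): ISSUE — free A1,Mu1,Ld0,B1 rp0 wp1
slot 4 (MUL): stall RD_PORT — free A1,Mu1,Ld0,B1 rp0 wp1
slot 5 (MEM): stall FU — free A1,Mu1,Ld0,B1 rp0 wp1
slot 6 (ALU): stall RD_PORT — free A1,Mu1,Ld0,B1 rp0 wp1
slot 7 (MEM): stall FU — free A1,Mu1,Ld0,B1 rp0 wp1

reason(slot 5) = FU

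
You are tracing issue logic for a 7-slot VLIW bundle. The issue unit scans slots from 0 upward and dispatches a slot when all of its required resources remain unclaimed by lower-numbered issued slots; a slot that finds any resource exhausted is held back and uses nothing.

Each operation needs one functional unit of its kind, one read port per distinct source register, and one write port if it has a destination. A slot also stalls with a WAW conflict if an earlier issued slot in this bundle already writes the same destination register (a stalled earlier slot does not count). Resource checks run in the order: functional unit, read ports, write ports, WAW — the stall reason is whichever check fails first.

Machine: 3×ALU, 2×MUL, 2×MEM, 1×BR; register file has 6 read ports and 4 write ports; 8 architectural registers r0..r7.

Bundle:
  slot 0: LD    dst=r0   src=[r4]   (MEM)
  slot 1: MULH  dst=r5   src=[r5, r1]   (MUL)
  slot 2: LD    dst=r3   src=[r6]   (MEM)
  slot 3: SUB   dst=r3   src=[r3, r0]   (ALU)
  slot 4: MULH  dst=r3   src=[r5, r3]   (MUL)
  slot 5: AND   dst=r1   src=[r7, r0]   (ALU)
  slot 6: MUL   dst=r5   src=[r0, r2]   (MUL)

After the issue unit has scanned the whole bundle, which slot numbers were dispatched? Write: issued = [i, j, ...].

#0 MEM src=r4 dispatched  <A:3 Mu:2 Ld:1 B:1 rd:5 wr:3>
#1 MUL src=r5,r1 dispatched  <A:3 Mu:1 Ld:1 B:1 rd:3 wr:2>
#2 MEM src=r6 dispatched  <A:3 Mu:1 Ld:0 B:1 rd:2 wr:1>
#3 ALU src=r3,r0 held:WAW  <A:3 Mu:1 Ld:0 B:1 rd:2 wr:1>
#4 MUL src=r5,r3 held:WAW  <A:3 Mu:1 Ld:0 B:1 rd:2 wr:1>
#5 ALU src=r7,r0 dispatched  <A:2 Mu:1 Ld:0 B:1 rd:0 wr:0>
#6 MUL src=r0,r2 held:RD_PORT  <A:2 Mu:1 Ld:0 B:1 rd:0 wr:0>

issued = [0, 1, 2, 5]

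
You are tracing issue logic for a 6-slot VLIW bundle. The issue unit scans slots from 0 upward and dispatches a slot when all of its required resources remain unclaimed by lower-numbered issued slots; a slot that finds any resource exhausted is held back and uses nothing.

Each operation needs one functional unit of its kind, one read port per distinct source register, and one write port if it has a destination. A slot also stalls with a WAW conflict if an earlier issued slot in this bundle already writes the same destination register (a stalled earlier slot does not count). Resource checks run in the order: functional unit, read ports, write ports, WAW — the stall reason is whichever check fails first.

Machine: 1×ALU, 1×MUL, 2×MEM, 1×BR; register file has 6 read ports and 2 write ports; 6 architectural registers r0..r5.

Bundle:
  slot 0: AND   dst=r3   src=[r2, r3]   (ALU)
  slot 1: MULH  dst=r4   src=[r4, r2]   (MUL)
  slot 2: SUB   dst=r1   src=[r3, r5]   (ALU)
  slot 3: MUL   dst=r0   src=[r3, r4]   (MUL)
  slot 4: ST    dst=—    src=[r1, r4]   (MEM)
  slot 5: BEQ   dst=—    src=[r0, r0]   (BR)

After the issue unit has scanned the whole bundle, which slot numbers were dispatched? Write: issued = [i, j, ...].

issued = [0, 1, 4]

slot 0 (ALU): ISSUE — free A0,Mu1,Ld2,B1 rp4 wp1
slot 1 (MUL): ISSUE — free A0,Mu0,Ld2,B1 rp2 wp0
slot 2 (ALU): stall FU — free A0,Mu0,Ld2,B1 rp2 wp0
slot 3 (MUL): stall FU — free A0,Mu0,Ld2,B1 rp2 wp0
slot 4 (MEM): ISSUE — free A0,Mu0,Ld1,B1 rp0 wp0
slot 5 (BR): stall RD_PORT — free A0,Mu0,Ld1,B1 rp0 wp0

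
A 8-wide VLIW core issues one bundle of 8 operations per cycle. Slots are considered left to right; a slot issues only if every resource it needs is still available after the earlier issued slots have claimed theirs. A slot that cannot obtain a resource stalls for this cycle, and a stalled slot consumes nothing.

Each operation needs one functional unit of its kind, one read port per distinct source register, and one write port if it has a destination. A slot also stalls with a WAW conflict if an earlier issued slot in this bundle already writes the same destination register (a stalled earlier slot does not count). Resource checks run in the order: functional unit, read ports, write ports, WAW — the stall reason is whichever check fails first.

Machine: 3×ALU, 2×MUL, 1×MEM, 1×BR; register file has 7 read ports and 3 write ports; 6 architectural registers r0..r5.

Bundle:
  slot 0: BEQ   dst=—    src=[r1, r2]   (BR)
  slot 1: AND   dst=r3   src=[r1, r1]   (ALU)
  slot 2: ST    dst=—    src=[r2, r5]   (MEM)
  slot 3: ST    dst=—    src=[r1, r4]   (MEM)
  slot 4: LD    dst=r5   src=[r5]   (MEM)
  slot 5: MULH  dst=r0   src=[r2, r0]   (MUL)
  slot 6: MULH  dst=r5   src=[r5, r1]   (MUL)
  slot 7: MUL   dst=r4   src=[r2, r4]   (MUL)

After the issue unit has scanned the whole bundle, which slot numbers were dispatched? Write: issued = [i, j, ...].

#0 BR src=r1,r2 dispatched  <A:3 Mu:2 Ld:1 B:0 rd:5 wr:3>
#1 ALU src=r1,r1 dispatched  <A:2 Mu:2 Ld:1 B:0 rd:4 wr:2>
#2 MEM src=r2,r5 dispatched  <A:2 Mu:2 Ld:0 B:0 rd:2 wr:2>
#3 MEM src=r1,r4 held:FU  <A:2 Mu:2 Ld:0 B:0 rd:2 wr:2>
#4 MEM src=r5 held:FU  <A:2 Mu:2 Ld:0 B:0 rd:2 wr:2>
#5 MUL src=r2,r0 dispatched  <A:2 Mu:1 Ld:0 B:0 rd:0 wr:1>
#6 MUL src=r5,r1 held:RD_PORT  <A:2 Mu:1 Ld:0 B:0 rd:0 wr:1>
#7 MUL src=r2,r4 held:RD_PORT  <A:2 Mu:1 Ld:0 B:0 rd:0 wr:1>

issued = [0, 1, 2, 5]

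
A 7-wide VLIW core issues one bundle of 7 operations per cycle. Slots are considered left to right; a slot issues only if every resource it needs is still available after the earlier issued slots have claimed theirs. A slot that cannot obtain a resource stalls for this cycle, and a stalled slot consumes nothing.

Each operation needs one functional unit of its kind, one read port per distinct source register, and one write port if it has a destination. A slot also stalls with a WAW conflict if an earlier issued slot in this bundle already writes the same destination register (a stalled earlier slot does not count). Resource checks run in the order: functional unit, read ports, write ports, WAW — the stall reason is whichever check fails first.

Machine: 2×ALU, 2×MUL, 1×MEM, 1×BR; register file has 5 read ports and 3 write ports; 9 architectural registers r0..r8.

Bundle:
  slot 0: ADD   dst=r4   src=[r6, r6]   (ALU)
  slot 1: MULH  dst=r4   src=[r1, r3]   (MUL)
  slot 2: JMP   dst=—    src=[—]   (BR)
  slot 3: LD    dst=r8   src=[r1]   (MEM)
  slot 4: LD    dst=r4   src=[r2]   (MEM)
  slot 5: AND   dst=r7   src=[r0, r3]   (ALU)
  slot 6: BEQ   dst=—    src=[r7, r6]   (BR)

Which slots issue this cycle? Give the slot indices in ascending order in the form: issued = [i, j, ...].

#0 ALU src=r6,r6 dispatched  <A:1 Mu:2 Ld:1 B:1 rd:4 wr:2>
#1 MUL src=r1,r3 held:WAW  <A:1 Mu:2 Ld:1 B:1 rd:4 wr:2>
#2 BR src=- dispatched  <A:1 Mu:2 Ld:1 B:0 rd:4 wr:2>
#3 MEM src=r1 dispatched  <A:1 Mu:2 Ld:0 B:0 rd:3 wr:1>
#4 MEM src=r2 held:FU  <A:1 Mu:2 Ld:0 B:0 rd:3 wr:1>
#5 ALU src=r0,r3 dispatched  <A:0 Mu:2 Ld:0 B:0 rd:1 wr:0>
#6 BR src=r7,r6 held:FU  <A:0 Mu:2 Ld:0 B:0 rd:1 wr:0>

issued = [0, 2, 3, 5]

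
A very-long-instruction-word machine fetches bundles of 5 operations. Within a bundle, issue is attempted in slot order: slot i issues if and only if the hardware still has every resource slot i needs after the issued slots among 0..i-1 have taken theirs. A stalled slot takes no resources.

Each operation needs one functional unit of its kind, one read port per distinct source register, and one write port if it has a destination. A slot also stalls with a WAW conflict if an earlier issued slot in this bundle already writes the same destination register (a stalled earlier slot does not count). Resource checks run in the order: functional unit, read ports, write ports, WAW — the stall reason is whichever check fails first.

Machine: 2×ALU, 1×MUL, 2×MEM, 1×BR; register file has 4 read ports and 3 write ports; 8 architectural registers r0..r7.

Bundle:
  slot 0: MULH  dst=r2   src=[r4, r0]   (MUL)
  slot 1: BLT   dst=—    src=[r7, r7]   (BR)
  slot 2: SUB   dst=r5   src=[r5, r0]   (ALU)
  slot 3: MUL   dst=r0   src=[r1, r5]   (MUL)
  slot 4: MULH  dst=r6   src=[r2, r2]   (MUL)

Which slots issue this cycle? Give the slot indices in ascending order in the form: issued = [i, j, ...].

issued = [0, 1]

#0 MUL src=r4,r0 dispatched  <A:2 Mu:0 Ld:2 B:1 rd:2 wr:2>
#1 BR src=r7,r7 dispatched  <A:2 Mu:0 Ld:2 B:0 rd:1 wr:2>
#2 ALU src=r5,r0 held:RD_PORT  <A:2 Mu:0 Ld:2 B:0 rd:1 wr:2>
#3 MUL src=r1,r5 held:FU  <A:2 Mu:0 Ld:2 B:0 rd:1 wr:2>
#4 MUL src=r2,r2 held:FU  <A:2 Mu:0 Ld:2 B:0 rd:1 wr:2>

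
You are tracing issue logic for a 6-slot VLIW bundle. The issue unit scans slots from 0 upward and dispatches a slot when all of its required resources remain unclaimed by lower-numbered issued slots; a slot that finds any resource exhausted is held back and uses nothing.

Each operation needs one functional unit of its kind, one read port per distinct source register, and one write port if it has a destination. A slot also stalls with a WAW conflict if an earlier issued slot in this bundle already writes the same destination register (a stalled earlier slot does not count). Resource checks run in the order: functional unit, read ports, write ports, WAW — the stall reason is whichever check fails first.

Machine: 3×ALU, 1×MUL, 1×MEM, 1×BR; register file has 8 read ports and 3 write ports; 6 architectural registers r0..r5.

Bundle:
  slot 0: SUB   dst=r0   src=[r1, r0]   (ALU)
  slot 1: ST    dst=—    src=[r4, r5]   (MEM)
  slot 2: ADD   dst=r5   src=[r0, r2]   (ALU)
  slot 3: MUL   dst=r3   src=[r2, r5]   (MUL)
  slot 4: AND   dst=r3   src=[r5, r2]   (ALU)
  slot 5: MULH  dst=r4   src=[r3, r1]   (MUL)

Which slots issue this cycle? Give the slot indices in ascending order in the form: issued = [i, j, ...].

issued = [0, 1, 2, 3]

#0 ALU src=r1,r0 dispatched  <A:2 Mu:1 Ld:1 B:1 rd:6 wr:2>
#1 MEM src=r4,r5 dispatched  <A:2 Mu:1 Ld:0 B:1 rd:4 wr:2>
#2 ALU src=r0,r2 dispatched  <A:1 Mu:1 Ld:0 B:1 rd:2 wr:1>
#3 MUL src=r2,r5 dispatched  <A:1 Mu:0 Ld:0 B:1 rd:0 wr:0>
#4 ALU src=r5,r2 held:RD_PORT  <A:1 Mu:0 Ld:0 B:1 rd:0 wr:0>
#5 MUL src=r3,r1 held:FU  <A:1 Mu:0 Ld:0 B:1 rd:0 wr:0>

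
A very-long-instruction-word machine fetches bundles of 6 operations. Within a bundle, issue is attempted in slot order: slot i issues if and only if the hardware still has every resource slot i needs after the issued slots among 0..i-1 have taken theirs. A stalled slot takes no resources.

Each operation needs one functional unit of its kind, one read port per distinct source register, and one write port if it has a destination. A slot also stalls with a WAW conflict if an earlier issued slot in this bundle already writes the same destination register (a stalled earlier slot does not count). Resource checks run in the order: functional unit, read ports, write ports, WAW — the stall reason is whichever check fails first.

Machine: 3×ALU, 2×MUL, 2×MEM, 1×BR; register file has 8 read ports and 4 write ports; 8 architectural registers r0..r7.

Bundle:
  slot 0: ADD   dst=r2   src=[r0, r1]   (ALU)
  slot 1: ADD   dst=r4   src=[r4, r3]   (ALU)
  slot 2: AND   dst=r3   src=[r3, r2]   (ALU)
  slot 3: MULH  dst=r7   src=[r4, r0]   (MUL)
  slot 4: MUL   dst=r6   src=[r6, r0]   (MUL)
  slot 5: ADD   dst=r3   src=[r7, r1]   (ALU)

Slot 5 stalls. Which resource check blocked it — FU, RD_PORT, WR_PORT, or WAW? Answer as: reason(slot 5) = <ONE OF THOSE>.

reason(slot 5) = FU

[0] ALU needs rd=2 wr=1: ok; after: ALU=2 MUL=2 MEM=2 BR=1, R=6, W=3
[1] ALU needs rd=2 wr=1: ok; after: ALU=1 MUL=2 MEM=2 BR=1, R=4, W=2
[2] ALU needs rd=2 wr=1: ok; after: ALU=0 MUL=2 MEM=2 BR=1, R=2, W=1
[3] MUL needs rd=2 wr=1: ok; after: ALU=0 MUL=1 MEM=2 BR=1, R=0, W=0
[4] MUL needs rd=2 wr=1: RD_PORT; after: ALU=0 MUL=1 MEM=2 BR=1, R=0, W=0
[5] ALU needs rd=2 wr=1: FU; after: ALU=0 MUL=1 MEM=2 BR=1, R=0, W=0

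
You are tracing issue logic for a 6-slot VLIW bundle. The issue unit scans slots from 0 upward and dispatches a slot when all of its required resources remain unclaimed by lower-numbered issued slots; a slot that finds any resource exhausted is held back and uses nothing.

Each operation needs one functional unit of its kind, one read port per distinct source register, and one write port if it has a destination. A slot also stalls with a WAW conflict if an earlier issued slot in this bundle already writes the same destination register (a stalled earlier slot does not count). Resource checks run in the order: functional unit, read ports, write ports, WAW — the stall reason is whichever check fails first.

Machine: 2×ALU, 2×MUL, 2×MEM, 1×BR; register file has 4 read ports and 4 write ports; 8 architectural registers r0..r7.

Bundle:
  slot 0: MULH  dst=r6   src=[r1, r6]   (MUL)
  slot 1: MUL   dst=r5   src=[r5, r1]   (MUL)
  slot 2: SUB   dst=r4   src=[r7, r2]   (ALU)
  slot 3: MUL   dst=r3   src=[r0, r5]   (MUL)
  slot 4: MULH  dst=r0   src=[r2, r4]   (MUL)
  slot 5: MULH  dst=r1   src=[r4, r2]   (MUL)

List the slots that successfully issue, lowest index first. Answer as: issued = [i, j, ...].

issued = [0, 1]

(0) want 1×MUL +2rd +1wr — yes → AL2|MU1|ME2|BR1|rd2|wr3
(1) want 1×MUL +2rd +1wr — yes → AL2|MU0|ME2|BR1|rd0|wr2
(2) want 1×ALU +2rd +1wr — RD_PORT → AL2|MU0|ME2|BR1|rd0|wr2
(3) want 1×MUL +2rd +1wr — FU → AL2|MU0|ME2|BR1|rd0|wr2
(4) want 1×MUL +2rd +1wr — FU → AL2|MU0|ME2|BR1|rd0|wr2
(5) want 1×MUL +2rd +1wr — FU → AL2|MU0|ME2|BR1|rd0|wr2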